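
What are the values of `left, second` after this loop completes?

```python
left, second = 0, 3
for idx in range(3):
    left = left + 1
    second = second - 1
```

left goes 0→3, second goes 3→0
`left, second` takes the values: (0, 3) → (1, 3) → (1, 2) → (2, 2) → (2, 1) → (3, 1) → (3, 0)

Answer: 3, 0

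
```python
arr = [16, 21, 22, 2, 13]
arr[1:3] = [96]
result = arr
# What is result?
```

Trace:
`arr = [16, 21, 22, 2, 13]` → arr = [16, 21, 22, 2, 13]
`arr[1:3] = [96]` → arr = [16, 96, 2, 13]
`result = arr` → result = [16, 96, 2, 13]
So result = [16, 96, 2, 13]

Answer: [16, 96, 2, 13]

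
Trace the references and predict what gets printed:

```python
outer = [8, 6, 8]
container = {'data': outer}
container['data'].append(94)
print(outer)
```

Key concept: dict holds reference to list.
Step by step:
`outer = [8, 6, 8]` → outer = [8, 6, 8]
`container = {'data': outer}` → container = {'data': [8, 6, 8]}
`container['data'].append(94)` → outer = [8, 6, 8, 94]; container = {'data': [8, 6, 8, 94]}
`print(outer)` → prints [8, 6, 8, 94]

Answer: [8, 6, 8, 94]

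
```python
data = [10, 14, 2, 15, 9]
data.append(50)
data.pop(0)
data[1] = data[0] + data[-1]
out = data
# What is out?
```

Trace:
`data = [10, 14, 2, 15, 9]` → data = [10, 14, 2, 15, 9]
`data.append(50)` → data = [10, 14, 2, 15, 9, 50]
`data.pop(0)` → data = [14, 2, 15, 9, 50]
`data[1] = data[0] + data[-1]` → data = [14, 64, 15, 9, 50]
`out = data` → out = [14, 64, 15, 9, 50]
So out = [14, 64, 15, 9, 50]

Answer: [14, 64, 15, 9, 50]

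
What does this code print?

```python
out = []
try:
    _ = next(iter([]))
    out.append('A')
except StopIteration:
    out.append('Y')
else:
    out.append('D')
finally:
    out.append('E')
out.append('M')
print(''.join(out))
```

Execution trace: 'Y' (except StopIteration) → 'E' (finally) → 'M' (after the try/except). Output: YEM

Answer: YEM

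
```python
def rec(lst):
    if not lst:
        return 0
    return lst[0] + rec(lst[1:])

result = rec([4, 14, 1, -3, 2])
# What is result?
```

4 + 14 + 1 + (-3) + 2 + 0 = 18

Answer: 18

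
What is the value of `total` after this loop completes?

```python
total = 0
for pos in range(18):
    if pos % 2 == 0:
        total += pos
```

Sum of even numbers 0 to 17
`total` takes the values: 0 → 2 → 6 → 12 → 20 → 30 → 42 → 56 → 72

Answer: 72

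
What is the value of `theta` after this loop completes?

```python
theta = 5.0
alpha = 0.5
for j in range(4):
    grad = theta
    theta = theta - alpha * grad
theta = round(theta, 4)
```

Gradient descent: w = 5.0 * (1 - 0.5)^4
`theta` takes the values: 5.0 → 2.5 → 1.25 → 0.625 → 0.3125

Answer: 0.3125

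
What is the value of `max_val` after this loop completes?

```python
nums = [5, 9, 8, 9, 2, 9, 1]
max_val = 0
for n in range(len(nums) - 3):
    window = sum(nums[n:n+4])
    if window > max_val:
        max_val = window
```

Max sum of 4-element window in [5, 9, 8, 9, 2, 9, 1]
`max_val` takes the values: 0 → 31

Answer: 31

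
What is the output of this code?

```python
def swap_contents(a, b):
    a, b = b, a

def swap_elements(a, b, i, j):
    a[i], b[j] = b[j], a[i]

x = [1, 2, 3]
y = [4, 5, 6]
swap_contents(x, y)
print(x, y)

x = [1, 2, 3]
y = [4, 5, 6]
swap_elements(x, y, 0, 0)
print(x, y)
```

Key concept: parameter rebinding vs mutation.
Step by step:
`x = [1, 2, 3]` → x = [1, 2, 3]
`y = [4, 5, 6]` → y = [4, 5, 6]
`swap_contents(x, y)` → no visible change to tracked variables
`print(x, y)` → prints [1, 2, 3] [4, 5, 6]
`x = [1, 2, 3]` → x = [1, 2, 3]
`y = [4, 5, 6]` → y = [4, 5, 6]
`swap_elements(x, y, 0, 0)` → x = [4, 2, 3]; y = [1, 5, 6]
`print(x, y)` → prints [4, 2, 3] [1, 5, 6]

Answer:
[1, 2, 3] [4, 5, 6]
[4, 2, 3] [1, 5, 6]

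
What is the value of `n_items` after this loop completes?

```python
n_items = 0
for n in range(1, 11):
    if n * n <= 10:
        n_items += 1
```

Count numbers where n² ≤ 10
`n_items` takes the values: 0 → 1 → 2 → 3

Answer: 3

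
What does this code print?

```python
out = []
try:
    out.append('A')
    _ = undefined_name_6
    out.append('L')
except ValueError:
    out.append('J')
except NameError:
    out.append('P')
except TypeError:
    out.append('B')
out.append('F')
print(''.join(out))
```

Execution trace: 'A' (try body) → 'P' (except NameError) → 'F' (after the try/except). Output: APF

Answer: APF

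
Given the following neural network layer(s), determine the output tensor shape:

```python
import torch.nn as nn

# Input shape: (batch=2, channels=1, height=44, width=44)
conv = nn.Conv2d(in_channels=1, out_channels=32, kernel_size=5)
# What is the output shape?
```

Input: (2, 1, 44, 44) -> Output: (2, 32, 40, 40)

Answer: (2, 32, 40, 40)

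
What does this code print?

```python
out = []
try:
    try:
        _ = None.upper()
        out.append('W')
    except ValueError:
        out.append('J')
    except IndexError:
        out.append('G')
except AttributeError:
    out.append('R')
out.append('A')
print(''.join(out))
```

Execution trace: 'R' (outer except AttributeError) → 'A' (after the try/except). Output: RA

Answer: RA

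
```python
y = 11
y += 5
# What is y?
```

Trace:
`y = 11` → y = 11
`y += 5` → y = 16
So y = 16

Answer: 16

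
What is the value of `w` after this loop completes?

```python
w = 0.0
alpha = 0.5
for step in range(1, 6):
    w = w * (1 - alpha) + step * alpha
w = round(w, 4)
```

Moving average with lr=0.5
`w` takes the values: 0.0 → 0.5 → 1.25 → 2.125 → 3.0625 → 4.03125 → 4.0312

Answer: 4.0312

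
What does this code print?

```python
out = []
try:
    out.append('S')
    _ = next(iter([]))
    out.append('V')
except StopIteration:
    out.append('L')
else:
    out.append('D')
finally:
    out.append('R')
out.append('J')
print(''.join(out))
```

Execution trace: 'S' (try body) → 'L' (except StopIteration) → 'R' (finally) → 'J' (after the try/except). Output: SLRJ

Answer: SLRJ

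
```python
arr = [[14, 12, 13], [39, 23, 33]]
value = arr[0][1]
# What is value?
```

Trace:
`arr = [[14, 12, 13], [39, 23, 33]]` → arr = [[14, 12, 13], [39, 23, 33]]
`value = arr[0][1]` → value = 12
So value = 12

Answer: 12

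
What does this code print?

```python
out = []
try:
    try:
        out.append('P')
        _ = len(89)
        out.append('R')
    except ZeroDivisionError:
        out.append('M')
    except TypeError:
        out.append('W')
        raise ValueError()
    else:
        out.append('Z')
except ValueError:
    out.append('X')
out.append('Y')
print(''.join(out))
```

Execution trace: 'P' (try body) → 'W' (except TypeError) → 'X' (outer except ValueError) → 'Y' (after the try/except). Output: PWXY

Answer: PWXY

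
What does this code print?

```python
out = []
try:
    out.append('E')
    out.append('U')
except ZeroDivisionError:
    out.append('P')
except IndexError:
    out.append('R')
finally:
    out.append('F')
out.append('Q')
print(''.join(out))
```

Execution trace: 'E' (try body) → 'U' (try body, no exception) → 'F' (finally) → 'Q' (after the try/except). Output: EUFQ

Answer: EUFQ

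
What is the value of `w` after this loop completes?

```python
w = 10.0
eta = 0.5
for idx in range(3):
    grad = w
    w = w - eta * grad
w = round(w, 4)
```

Gradient descent: w = 10.0 * (1 - 0.5)^3
`w` takes the values: 10.0 → 5.0 → 2.5 → 1.25

Answer: 1.25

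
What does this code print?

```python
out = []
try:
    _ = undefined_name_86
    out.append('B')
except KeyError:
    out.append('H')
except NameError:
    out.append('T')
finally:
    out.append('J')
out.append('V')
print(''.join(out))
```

Execution trace: 'T' (except NameError) → 'J' (finally) → 'V' (after the try/except). Output: TJV

Answer: TJV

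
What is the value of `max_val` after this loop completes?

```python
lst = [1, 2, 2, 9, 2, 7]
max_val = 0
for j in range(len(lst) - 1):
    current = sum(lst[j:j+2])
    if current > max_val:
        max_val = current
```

Max sum of 2-element window in [1, 2, 2, 9, 2, 7]
`max_val` takes the values: 0 → 3 → 4 → 11

Answer: 11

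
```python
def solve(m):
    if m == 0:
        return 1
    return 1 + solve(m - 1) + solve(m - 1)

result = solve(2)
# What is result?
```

solve(m) = 1 + 2·solve(m-1), solve(0)=1. Closed form: (1+1)·2^2 - 1 = 7.

Answer: 7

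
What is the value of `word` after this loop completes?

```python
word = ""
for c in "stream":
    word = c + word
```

Reverse 'stream'
`word` takes the values: "" → "s" → "ts" → "rts" → "erts" → "aerts" → "maerts"

Answer: "maerts"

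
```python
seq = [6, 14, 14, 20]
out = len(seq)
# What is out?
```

Trace:
`seq = [6, 14, 14, 20]` → seq = [6, 14, 14, 20]
`out = len(seq)` → out = 4
So out = 4

Answer: 4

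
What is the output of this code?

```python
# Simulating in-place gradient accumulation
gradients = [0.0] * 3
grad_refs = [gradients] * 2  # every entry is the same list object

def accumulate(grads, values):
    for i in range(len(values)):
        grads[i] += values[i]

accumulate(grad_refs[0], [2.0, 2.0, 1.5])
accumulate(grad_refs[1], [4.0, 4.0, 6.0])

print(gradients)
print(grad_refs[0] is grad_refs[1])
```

Key concept: gradient accumulation aliasing.
Step by step:
`gradients = [0.0] * 3` → gradients = [0.0, 0.0, 0.0]
`grad_refs = [gradients] * 2` → grad_refs = [[0.0, 0.0, 0.0], [0.0, 0.0, 0.0]]
`accumulate(grad_refs[0], [2.0, 2.0, 1.5])` → gradients = [2.0, 2.0, 1.5]; grad_refs = [[2.0, 2.0, 1.5], [2.0, 2.0, 1.5]]
`accumulate(grad_refs[1], [4.0, 4.0, 6.0])` → gradients = [6.0, 6.0, 7.5]; grad_refs = [[6.0, 6.0, 7.5], [6.0, 6.0, 7.5]]
`print(gradients)` → prints [6.0, 6.0, 7.5]
`print(grad_refs[0] is grad_refs[1])` → prints True

Answer:
[6.0, 6.0, 7.5]
True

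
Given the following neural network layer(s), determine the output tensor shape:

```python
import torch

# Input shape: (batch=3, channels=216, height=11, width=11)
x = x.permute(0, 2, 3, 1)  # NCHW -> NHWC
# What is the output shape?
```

Input: (3, 216, 11, 11) -> Output: (3, 11, 11, 216)

Answer: (3, 11, 11, 216)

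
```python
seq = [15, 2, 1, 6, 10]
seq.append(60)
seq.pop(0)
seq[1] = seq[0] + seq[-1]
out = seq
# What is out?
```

Trace:
`seq = [15, 2, 1, 6, 10]` → seq = [15, 2, 1, 6, 10]
`seq.append(60)` → seq = [15, 2, 1, 6, 10, 60]
`seq.pop(0)` → seq = [2, 1, 6, 10, 60]
`seq[1] = seq[0] + seq[-1]` → seq = [2, 62, 6, 10, 60]
`out = seq` → out = [2, 62, 6, 10, 60]
So out = [2, 62, 6, 10, 60]

Answer: [2, 62, 6, 10, 60]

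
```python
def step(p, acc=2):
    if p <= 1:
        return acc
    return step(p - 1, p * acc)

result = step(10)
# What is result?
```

Accumulator trace (n, acc): (10, 2) -> (9, 20) -> (8, 180) -> (7, 1440) -> (6, 10080) -> (5, 60480) -> (4, 302400) -> (3, 1209600) -> (2, 3628800) -> (1, 7257600) -> return 7257600

Answer: 7257600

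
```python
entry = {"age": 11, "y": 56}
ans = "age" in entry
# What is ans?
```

Trace:
`entry = {"age": 11, "y": 56}` → entry = {'age': 11, 'y': 56}
`ans = "age" in entry` → ans = True
So ans = True

Answer: True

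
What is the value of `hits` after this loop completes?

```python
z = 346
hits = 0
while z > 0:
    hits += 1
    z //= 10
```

Count digits by repeated division by 10
`hits` takes the values: 0 → 1 → 2 → 3

Answer: 3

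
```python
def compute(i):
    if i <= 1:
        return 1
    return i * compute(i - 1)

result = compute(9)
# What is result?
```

compute(9) = 9 * 8 * 7 * 6 * 5 * 4 * 3 * 2 * 1 = 362880

Answer: 362880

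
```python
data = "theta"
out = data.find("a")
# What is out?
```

Trace:
`data = "theta"` → data = 'theta'
`out = data.find("a")` → out = 4
So out = 4

Answer: 4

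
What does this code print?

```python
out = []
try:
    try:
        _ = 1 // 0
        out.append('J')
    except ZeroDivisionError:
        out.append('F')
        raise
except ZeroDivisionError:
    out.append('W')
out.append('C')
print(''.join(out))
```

Execution trace: 'F' (inner except ZeroDivisionError) → 'W' (outer except ZeroDivisionError) → 'C' (after the try/except). Output: FWC

Answer: FWC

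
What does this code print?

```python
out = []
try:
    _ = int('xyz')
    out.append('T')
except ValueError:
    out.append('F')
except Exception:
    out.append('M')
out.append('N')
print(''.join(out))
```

Execution trace: 'F' (except ValueError) → 'N' (after the try/except). Output: FN

Answer: FN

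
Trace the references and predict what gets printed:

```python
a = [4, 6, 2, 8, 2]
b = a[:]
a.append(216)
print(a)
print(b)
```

Key concept: slice [:] creates copy.
Step by step:
`a = [4, 6, 2, 8, 2]` → a = [4, 6, 2, 8, 2]
`b = a[:]` → b = [4, 6, 2, 8, 2]
`a.append(216)` → a = [4, 6, 2, 8, 2, 216]
`print(a)` → prints [4, 6, 2, 8, 2, 216]
`print(b)` → prints [4, 6, 2, 8, 2]

Answer:
[4, 6, 2, 8, 2, 216]
[4, 6, 2, 8, 2]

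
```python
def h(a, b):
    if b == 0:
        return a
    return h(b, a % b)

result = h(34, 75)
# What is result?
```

h(34, 75) -> h(75, 34) -> h(34, 7) -> h(7, 6) -> h(6, 1) -> h(1, 0) -> 1

Answer: 1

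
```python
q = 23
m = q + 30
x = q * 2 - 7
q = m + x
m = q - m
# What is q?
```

Trace:
`q = 23` → q = 23
`m = q + 30` → m = 53
`x = q * 2 - 7` → x = 39
`q = m + x` → q = 92
`m = q - m` → m = 39
So q = 92

Answer: 92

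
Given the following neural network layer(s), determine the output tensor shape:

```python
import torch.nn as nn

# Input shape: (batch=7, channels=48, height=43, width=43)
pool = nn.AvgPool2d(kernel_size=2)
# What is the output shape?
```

Input: (7, 48, 43, 43) -> Output: (7, 48, 21, 21)

Answer: (7, 48, 21, 21)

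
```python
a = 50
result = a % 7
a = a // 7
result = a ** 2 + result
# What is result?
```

Trace:
`a = 50` → a = 50
`result = a % 7` → result = 1
`a = a // 7` → a = 7
`result = a ** 2 + result` → result = 50
So result = 50

Answer: 50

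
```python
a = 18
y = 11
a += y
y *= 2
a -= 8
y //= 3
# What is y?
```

Trace:
`a = 18` → a = 18
`y = 11` → y = 11
`a += y` → a = 29
`y *= 2` → y = 22
`a -= 8` → a = 21
`y //= 3` → y = 7
So y = 7

Answer: 7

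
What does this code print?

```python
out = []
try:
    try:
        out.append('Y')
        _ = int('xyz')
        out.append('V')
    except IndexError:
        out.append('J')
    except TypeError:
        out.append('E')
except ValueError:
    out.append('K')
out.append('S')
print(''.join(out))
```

Execution trace: 'Y' (try body) → 'K' (outer except ValueError) → 'S' (after the try/except). Output: YKS

Answer: YKS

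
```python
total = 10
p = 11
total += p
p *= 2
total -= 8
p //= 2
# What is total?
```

Trace:
`total = 10` → total = 10
`p = 11` → p = 11
`total += p` → total = 21
`p *= 2` → p = 22
`total -= 8` → total = 13
`p //= 2` → p = 11
So total = 13

Answer: 13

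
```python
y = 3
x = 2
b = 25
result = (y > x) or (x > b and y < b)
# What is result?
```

Trace:
`y = 3` → y = 3
`x = 2` → x = 2
`b = 25` → b = 25
`result = (y > x) or (x > b and y < b)` → result = True
So result = True

Answer: True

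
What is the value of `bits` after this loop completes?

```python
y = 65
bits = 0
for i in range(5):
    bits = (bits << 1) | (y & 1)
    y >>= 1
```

Reverse lowest 5 bits of 65
`bits` takes the values: 0 → 1 → 2 → 4 → 8 → 16

Answer: 16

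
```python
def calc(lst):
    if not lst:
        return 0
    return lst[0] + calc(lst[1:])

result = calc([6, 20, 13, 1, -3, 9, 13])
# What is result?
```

6 + 20 + 13 + 1 + (-3) + 9 + 13 + 0 = 59

Answer: 59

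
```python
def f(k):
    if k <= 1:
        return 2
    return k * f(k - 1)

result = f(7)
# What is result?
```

f(7) = 7 * 6 * 5 * 4 * 3 * 2 * 2 = 10080

Answer: 10080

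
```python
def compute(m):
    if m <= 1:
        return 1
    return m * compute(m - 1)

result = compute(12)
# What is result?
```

compute(12) = 12 * 11 * 10 * 9 * 8 * 7 * 6 * 5 * 4 * 3 * 2 * 1 = 479001600

Answer: 479001600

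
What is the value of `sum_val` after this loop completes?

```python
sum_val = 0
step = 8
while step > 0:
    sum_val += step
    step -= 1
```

Sum 8 down to 1
`sum_val` takes the values: 0 → 8 → 15 → 21 → 26 → 30 → 33 → 35 → 36

Answer: 36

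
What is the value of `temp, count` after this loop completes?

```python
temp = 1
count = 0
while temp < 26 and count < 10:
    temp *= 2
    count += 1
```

Double until >= 26 or 10 iterations
`temp, count` takes the values: (1, 0) → (2, 0) → (2, 1) → (4, 1) → (4, 2) → (8, 2) → (8, 3) → (16, 3) → (16, 4) → (32, 4) → (32, 5)

Answer: 32, 5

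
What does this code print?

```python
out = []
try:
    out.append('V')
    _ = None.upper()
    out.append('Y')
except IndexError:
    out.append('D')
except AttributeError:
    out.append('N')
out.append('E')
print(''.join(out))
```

Execution trace: 'V' (try body) → 'N' (except AttributeError) → 'E' (after the try/except). Output: VNE

Answer: VNE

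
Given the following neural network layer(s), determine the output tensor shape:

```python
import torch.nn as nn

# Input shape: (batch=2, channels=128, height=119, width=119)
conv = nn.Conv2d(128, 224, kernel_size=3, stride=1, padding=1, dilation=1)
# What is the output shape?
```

Input: (2, 128, 119, 119) -> Output: (2, 224, 119, 119)

Answer: (2, 224, 119, 119)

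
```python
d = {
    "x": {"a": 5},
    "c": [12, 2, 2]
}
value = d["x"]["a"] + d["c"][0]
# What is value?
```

Trace:
`d = { ...` → d = {'x': {'a': 5}, 'c': [12, 2, 2]}
`value = d["x"]["a"] + d["c"][0]` → value = 17
So value = 17

Answer: 17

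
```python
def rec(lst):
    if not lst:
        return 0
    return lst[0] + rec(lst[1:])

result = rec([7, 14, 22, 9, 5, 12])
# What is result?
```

7 + 14 + 22 + 9 + 5 + 12 + 0 = 69

Answer: 69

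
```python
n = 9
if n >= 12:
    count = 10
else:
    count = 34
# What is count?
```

Trace:
`n = 9` → n = 9
`if n >= 12: ...` → n >= 12 is False, take else branch → count = 34
So count = 34

Answer: 34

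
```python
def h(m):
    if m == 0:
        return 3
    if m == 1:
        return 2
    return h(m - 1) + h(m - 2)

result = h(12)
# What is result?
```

Build up from base cases: h(0)=3, h(1)=2, h(2)=5, h(3)=7, h(4)=12, h(5)=19, h(6)=31, ..., h(12)=555

Answer: 555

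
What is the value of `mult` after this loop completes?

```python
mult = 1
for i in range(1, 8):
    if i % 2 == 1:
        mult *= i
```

Product of odd numbers 1 to 7
`mult` takes the values: 1 → 3 → 15 → 105

Answer: 105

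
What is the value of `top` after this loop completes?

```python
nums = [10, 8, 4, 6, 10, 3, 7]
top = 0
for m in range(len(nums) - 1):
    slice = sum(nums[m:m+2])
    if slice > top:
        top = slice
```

Max sum of 2-element window in [10, 8, 4, 6, 10, 3, 7]
`top` takes the values: 0 → 18

Answer: 18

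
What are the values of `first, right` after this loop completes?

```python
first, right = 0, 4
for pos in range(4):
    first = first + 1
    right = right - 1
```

first goes 0→4, right goes 4→0
`first, right` takes the values: (0, 4) → (1, 4) → (1, 3) → (2, 3) → (2, 2) → (3, 2) → (3, 1) → (4, 1) → (4, 0)

Answer: 4, 0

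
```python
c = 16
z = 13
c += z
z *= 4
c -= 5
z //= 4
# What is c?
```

Trace:
`c = 16` → c = 16
`z = 13` → z = 13
`c += z` → c = 29
`z *= 4` → z = 52
`c -= 5` → c = 24
`z //= 4` → z = 13
So c = 24

Answer: 24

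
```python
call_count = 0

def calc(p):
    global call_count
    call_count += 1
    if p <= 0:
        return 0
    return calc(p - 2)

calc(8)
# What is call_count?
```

Linear recursion stepping by 2: 5 calls from p=8 down to ≤0.

Answer: 5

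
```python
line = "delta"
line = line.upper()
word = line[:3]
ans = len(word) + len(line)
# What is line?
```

Trace:
`line = "delta"` → line = 'delta'
`line = line.upper()` → line = 'DELTA'
`word = line[:3]` → word = 'DEL'
`ans = len(word) + len(line)` → ans = 8
So line = 'DELTA'

Answer: 'DELTA'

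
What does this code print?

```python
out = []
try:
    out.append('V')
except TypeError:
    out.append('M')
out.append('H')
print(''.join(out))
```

Execution trace: 'V' (try body, no exception) → 'H' (after the try/except). Output: VH

Answer: VH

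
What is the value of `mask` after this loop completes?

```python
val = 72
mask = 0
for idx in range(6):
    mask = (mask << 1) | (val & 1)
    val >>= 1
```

Reverse lowest 6 bits of 72
`mask` takes the values: 0 → 1 → 2 → 4

Answer: 4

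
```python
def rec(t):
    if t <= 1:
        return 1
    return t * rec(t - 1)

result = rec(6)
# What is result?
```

rec(6) = 6 * 5 * 4 * 3 * 2 * 1 = 720

Answer: 720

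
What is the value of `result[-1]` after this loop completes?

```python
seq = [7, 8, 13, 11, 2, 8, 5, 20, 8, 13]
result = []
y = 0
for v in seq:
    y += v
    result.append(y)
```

Cumulative sum ends at 95
`result` takes the values: [] → [7] → [7, 15] → [7, 15, 28] → [7, 15, 28, 39] → [7, 15, 28, 39, 41] → [7, 15, 28, 39, 41, 49] → [7, 15, 28, 39, 41, 49, 54] → [7, 15, 28, 39, 41, 49, 54, 74] → [7, 15, 28, 39, 41, 49, 54, 74, 82] → [7, 15, 28, 39, 41, 49, 54, 74, 82, 95]
So `result[-1]` = 95

Answer: 95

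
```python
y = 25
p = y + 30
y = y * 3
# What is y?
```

Trace:
`y = 25` → y = 25
`p = y + 30` → p = 55
`y = y * 3` → y = 75
So y = 75

Answer: 75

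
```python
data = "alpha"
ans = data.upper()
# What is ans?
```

Trace:
`data = "alpha"` → data = 'alpha'
`ans = data.upper()` → ans = 'ALPHA'
So ans = 'ALPHA'

Answer: 'ALPHA'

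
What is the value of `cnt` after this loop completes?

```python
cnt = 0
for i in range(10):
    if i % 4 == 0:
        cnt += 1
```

Count numbers divisible by 4 in range(10)
`cnt` takes the values: 0 → 1 → 2 → 3

Answer: 3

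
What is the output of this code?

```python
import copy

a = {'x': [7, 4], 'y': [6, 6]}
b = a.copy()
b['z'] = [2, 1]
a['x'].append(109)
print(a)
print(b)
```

Key concept: shallow copy of dict with mutable values.
Step by step:
`a = {'x': [7, 4], 'y': [6, 6]}` → a = {'x': [7, 4], 'y': [6, 6]}
`b = a.copy()` → b = {'x': [7, 4], 'y': [6, 6]}
`b['z'] = [2, 1]` → b = {'x': [7, 4], 'y': [6, 6], 'z': [2, 1]}
`a['x'].append(109)` → a = {'x': [7, 4, 109], 'y': [6, 6]}; b = {'x': [7, 4, 109], 'y': [6, 6], 'z': [2, 1]}
`print(a)` → prints {'x': [7, 4, 109], 'y': [6, 6]}
`print(b)` → prints {'x': [7, 4, 109], 'y': [6, 6], 'z': [2, 1]}

Answer:
{'x': [7, 4, 109], 'y': [6, 6]}
{'x': [7, 4, 109], 'y': [6, 6], 'z': [2, 1]}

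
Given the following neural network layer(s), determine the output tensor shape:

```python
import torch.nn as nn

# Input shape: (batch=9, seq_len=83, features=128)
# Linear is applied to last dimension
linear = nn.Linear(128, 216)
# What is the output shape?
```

Input: (9, 83, 128) -> Output: (9, 83, 216)

Answer: (9, 83, 216)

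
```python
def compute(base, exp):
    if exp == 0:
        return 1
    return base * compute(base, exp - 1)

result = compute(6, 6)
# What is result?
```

compute(6, 6) = 6 * 6 * 6 * 6 * 6 * 6 = 46656

Answer: 46656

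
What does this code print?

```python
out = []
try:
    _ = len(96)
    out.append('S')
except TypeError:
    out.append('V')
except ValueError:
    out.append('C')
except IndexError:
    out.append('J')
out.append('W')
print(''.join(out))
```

Execution trace: 'V' (except TypeError) → 'W' (after the try/except). Output: VW

Answer: VW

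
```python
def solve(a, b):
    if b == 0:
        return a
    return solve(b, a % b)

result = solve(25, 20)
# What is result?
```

solve(25, 20) -> solve(20, 5) -> solve(5, 0) -> 5

Answer: 5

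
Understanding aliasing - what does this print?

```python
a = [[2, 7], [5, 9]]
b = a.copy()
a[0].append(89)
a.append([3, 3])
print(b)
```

Key concept: shallow copy with nested lists.
Step by step:
`a = [[2, 7], [5, 9]]` → a = [[2, 7], [5, 9]]
`b = a.copy()` → b = [[2, 7], [5, 9]]
`a[0].append(89)` → a = [[2, 7, 89], [5, 9]]; b = [[2, 7, 89], [5, 9]]
`a.append([3, 3])` → a = [[2, 7, 89], [5, 9], [3, 3]]
`print(b)` → prints [[2, 7, 89], [5, 9]]

Answer: [[2, 7, 89], [5, 9]]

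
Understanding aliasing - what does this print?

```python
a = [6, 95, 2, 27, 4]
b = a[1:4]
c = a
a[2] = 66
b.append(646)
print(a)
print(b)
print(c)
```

Key concept: slice vs alias.
Step by step:
`a = [6, 95, 2, 27, 4]` → a = [6, 95, 2, 27, 4]
`b = a[1:4]` → b = [95, 2, 27]
`c = a` → c = [6, 95, 2, 27, 4] (same object as a)
`a[2] = 66` → a = [6, 95, 66, 27, 4] (same object as c); c = [6, 95, 66, 27, 4] (same object as a)
`b.append(646)` → b = [95, 2, 27, 646]
`print(a)` → prints [6, 95, 66, 27, 4]
`print(b)` → prints [95, 2, 27, 646]
`print(c)` → prints [6, 95, 66, 27, 4]

Answer:
[6, 95, 66, 27, 4]
[95, 2, 27, 646]
[6, 95, 66, 27, 4]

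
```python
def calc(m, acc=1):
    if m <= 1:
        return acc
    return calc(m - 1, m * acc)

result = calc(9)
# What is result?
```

Accumulator trace (n, acc): (9, 1) -> (8, 9) -> (7, 72) -> (6, 504) -> (5, 3024) -> (4, 15120) -> (3, 60480) -> (2, 181440) -> (1, 362880) -> return 362880

Answer: 362880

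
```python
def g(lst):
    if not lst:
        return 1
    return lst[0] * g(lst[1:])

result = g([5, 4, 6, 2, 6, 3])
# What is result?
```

Product over [5, 4, 6, 2, 6, 3] = 5 * 4 * 6 * 2 * 6 * 3 = 4320

Answer: 4320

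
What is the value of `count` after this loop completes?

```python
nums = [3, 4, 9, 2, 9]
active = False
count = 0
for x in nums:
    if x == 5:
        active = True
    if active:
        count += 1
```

Count elements after first 5 in [3, 4, 9, 2, 9]
`count` takes the values: 0

Answer: 0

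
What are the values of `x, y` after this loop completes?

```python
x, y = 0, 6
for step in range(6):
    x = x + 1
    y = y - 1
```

x goes 0→6, y goes 6→0
`x, y` takes the values: (0, 6) → (1, 6) → (1, 5) → (2, 5) → (2, 4) → (3, 4) → (3, 3) → (4, 3) → (4, 2) → (5, 2) → (5, 1) → (6, 1) → (6, 0)

Answer: 6, 0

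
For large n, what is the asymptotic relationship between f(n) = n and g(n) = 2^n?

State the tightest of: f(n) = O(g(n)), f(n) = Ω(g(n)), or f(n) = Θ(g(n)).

n vs 2^n: f(n) = O(g(n)) but not Ω(g(n)) — 2^n grows strictly faster than n.

Answer: f(n) = O(g(n)) but not Ω(g(n)) — 2^n grows strictly faster than n.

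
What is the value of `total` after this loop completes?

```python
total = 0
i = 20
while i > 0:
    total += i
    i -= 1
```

Sum 20 down to 1
`total` takes the values: 0 → 20 → 39 → 57 → 74 → 90 → 105 → 119 → 132 → 144 → 155 → 165 → 174 → 182 → 189 → 195 → 200 → 204 → 207 → 209 → 210

Answer: 210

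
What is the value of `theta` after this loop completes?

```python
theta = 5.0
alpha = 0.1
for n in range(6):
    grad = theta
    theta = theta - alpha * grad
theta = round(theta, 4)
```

Gradient descent: w = 5.0 * (1 - 0.1)^6
`theta` takes the values: 5.0 → 4.5 → 4.05 → 3.645 → 3.2805 → 2.95245 → 2.657205 → 2.6572

Answer: 2.6572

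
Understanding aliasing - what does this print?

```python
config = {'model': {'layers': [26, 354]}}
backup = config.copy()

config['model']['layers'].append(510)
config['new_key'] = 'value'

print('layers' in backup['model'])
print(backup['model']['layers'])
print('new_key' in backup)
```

Key concept: shallow copy gotcha with nested dict.
Step by step:
`config = {'model': {'layers': [26, 354]}}` → config = {'model': {'layers': [26, 354]}}
`backup = config.copy()` → backup = {'model': {'layers': [26, 354]}}
`config['model']['layers'].append(510)` → config = {'model': {'layers': [26, 354, 510]}}; backup = {'model': {'layers': [26, 354, 510]}}
`config['new_key'] = 'value'` → config = {'model': {'layers': [26, 354, 510]}, 'new_key': 'value'}
`print('layers' in backup['model'])` → prints True
`print(backup['model']['layers'])` → prints [26, 354, 510]
`print('new_key' in backup)` → prints False

Answer:
True
[26, 354, 510]
False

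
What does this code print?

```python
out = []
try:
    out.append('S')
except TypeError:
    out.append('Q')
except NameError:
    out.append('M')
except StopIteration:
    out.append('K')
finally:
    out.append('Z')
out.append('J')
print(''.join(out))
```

Execution trace: 'S' (try body, no exception) → 'Z' (finally) → 'J' (after the try/except). Output: SZJ

Answer: SZJ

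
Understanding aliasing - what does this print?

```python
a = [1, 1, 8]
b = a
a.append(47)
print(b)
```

Key concept: basic list aliasing.
Step by step:
`a = [1, 1, 8]` → a = [1, 1, 8]
`b = a` → b = [1, 1, 8] (same object as a)
`a.append(47)` → a = [1, 1, 8, 47] (same object as b); b = [1, 1, 8, 47] (same object as a)
`print(b)` → prints [1, 1, 8, 47]

Answer: [1, 1, 8, 47]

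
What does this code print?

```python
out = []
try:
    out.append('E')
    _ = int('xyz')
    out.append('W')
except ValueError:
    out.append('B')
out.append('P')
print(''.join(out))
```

Execution trace: 'E' (try body) → 'B' (except ValueError) → 'P' (after the try/except). Output: EBP

Answer: EBP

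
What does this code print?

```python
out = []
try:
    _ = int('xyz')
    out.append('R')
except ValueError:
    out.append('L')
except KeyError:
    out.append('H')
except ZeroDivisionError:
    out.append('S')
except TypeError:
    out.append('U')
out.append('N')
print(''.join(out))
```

Execution trace: 'L' (except ValueError) → 'N' (after the try/except). Output: LN

Answer: LN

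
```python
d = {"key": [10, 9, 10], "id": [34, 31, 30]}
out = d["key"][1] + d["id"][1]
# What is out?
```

Trace:
`d = {"key": [10, 9, 10], "id": [34, 31, 30]}` → d = {'key': [10, 9, 10], 'id': [34, 31, 30]}
`out = d["key"][1] + d["id"][1]` → out = 40
So out = 40

Answer: 40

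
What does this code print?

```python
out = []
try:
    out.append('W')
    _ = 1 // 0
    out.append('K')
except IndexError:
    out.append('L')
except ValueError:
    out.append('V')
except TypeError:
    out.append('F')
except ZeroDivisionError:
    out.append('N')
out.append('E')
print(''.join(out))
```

Execution trace: 'W' (try body) → 'N' (except ZeroDivisionError) → 'E' (after the try/except). Output: WNE

Answer: WNE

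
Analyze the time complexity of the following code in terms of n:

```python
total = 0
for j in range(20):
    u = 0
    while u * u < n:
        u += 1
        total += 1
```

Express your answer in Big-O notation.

Each loop level contributes: 1 × √n. Multiplying the contributions gives O(√n).

Answer: O(√n)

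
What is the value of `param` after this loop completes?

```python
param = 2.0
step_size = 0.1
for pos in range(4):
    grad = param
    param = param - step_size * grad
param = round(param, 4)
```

Gradient descent: w = 2.0 * (1 - 0.1)^4
`param` takes the values: 2.0 → 1.8 → 1.62 → 1.458 → 1.3122

Answer: 1.3122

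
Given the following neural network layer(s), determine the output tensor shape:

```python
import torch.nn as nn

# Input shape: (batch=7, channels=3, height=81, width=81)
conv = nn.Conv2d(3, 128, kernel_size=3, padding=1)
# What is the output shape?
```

Input: (7, 3, 81, 81) -> Output: (7, 128, 81, 81)

Answer: (7, 128, 81, 81)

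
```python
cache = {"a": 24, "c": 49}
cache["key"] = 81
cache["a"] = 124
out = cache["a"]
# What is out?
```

Trace:
`cache = {"a": 24, "c": 49}` → cache = {'a': 24, 'c': 49}
`cache["key"] = 81` → cache = {'a': 24, 'c': 49, 'key': 81}
`cache["a"] = 124` → cache = {'a': 124, 'c': 49, 'key': 81}
`out = cache["a"]` → out = 124
So out = 124

Answer: 124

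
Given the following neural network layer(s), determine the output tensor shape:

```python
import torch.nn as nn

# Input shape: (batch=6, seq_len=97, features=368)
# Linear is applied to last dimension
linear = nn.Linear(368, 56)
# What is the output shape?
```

Input: (6, 97, 368) -> Output: (6, 97, 56)

Answer: (6, 97, 56)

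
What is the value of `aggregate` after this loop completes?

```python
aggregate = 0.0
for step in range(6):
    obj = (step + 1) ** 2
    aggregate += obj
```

Sum of squared losses 1² + 2² + ... + 6²
`aggregate` takes the values: 0.0 → 1.0 → 5.0 → 14.0 → 30.0 → 55.0 → 91.0

Answer: 91.0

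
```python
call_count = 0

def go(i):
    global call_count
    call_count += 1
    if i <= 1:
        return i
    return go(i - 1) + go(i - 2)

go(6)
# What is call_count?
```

Calls(i) = 1 + Calls(i-1) + Calls(i-2); Calls(0)=Calls(1)=1. For i=6 this gives 25.

Answer: 25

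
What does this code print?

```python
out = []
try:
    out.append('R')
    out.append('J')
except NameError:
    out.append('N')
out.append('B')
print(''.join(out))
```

Execution trace: 'R' (try body) → 'J' (try body, no exception) → 'B' (after the try/except). Output: RJB

Answer: RJB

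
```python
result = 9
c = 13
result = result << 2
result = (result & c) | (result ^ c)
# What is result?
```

Trace:
`result = 9` → result = 9
`c = 13` → c = 13
`result = result << 2` → result = 36
`result = (result & c) | (result ^ c)` → result = 45
So result = 45

Answer: 45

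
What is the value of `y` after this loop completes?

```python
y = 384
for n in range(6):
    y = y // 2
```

Halve 6 times: 384 // 2^6 = 6
`y` takes the values: 384 → 192 → 96 → 48 → 24 → 12 → 6

Answer: 6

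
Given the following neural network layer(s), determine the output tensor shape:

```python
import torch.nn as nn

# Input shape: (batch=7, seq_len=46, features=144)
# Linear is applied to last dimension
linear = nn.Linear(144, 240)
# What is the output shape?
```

Input: (7, 46, 144) -> Output: (7, 46, 240)

Answer: (7, 46, 240)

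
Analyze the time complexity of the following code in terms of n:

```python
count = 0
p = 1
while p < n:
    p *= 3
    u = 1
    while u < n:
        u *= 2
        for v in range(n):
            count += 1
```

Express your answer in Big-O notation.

Each loop level contributes: log n × log n × n. Multiplying the contributions gives O(n log² n).

Answer: O(n log² n)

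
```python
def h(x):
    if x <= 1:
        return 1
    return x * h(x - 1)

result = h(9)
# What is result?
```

h(9) = 9 * 8 * 7 * 6 * 5 * 4 * 3 * 2 * 1 = 362880

Answer: 362880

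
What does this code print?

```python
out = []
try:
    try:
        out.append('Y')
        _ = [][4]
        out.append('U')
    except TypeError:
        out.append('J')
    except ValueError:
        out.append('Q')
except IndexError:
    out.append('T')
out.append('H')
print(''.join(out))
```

Execution trace: 'Y' (try body) → 'T' (outer except IndexError) → 'H' (after the try/except). Output: YTH

Answer: YTH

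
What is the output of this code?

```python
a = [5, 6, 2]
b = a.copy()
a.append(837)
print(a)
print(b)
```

Key concept: list.copy() creates independent copy.
Step by step:
`a = [5, 6, 2]` → a = [5, 6, 2]
`b = a.copy()` → b = [5, 6, 2]
`a.append(837)` → a = [5, 6, 2, 837]
`print(a)` → prints [5, 6, 2, 837]
`print(b)` → prints [5, 6, 2]

Answer:
[5, 6, 2, 837]
[5, 6, 2]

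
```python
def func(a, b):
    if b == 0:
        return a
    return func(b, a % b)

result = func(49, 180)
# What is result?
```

func(49, 180) -> func(180, 49) -> func(49, 33) -> func(33, 16) -> func(16, 1) -> func(1, 0) -> 1

Answer: 1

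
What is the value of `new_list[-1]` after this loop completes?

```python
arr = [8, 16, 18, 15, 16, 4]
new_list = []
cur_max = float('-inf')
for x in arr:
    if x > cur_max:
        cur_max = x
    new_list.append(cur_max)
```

Running max ends at 18
`new_list` takes the values: [] → [8] → [8, 16] → [8, 16, 18] → [8, 16, 18, 18] → [8, 16, 18, 18, 18] → [8, 16, 18, 18, 18, 18]
So `new_list[-1]` = 18

Answer: 18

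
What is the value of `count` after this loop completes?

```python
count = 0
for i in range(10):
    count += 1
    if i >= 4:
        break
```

Loop breaks when i reaches 4, count is 5
`count` takes the values: 0 → 1 → 2 → 3 → 4 → 5

Answer: 5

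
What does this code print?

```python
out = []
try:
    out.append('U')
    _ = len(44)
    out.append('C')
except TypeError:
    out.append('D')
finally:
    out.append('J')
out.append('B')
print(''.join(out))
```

Execution trace: 'U' (try body) → 'D' (except TypeError) → 'J' (finally) → 'B' (after the try/except). Output: UDJB

Answer: UDJB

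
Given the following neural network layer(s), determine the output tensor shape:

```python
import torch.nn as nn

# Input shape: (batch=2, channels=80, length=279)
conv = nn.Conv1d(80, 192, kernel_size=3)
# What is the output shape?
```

Input: (2, 80, 279) -> Output: (2, 192, 277)

Answer: (2, 192, 277)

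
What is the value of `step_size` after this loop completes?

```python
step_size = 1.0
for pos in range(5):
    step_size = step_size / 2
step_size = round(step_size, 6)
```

Halving LR 5 times: 1 / 2^5
`step_size` takes the values: 1.0 → 0.5 → 0.25 → 0.125 → 0.0625 → 0.03125

Answer: 0.03125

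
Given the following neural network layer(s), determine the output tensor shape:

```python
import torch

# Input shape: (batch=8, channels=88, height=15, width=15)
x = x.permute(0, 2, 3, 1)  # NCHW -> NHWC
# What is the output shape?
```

Input: (8, 88, 15, 15) -> Output: (8, 15, 15, 88)

Answer: (8, 15, 15, 88)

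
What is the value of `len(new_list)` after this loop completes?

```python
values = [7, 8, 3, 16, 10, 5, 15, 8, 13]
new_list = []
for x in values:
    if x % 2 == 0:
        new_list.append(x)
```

Count even numbers in [7, 8, 3, 16, 10, 5, 15, 8, 13]
`new_list` takes the values: [] → [8] → [8, 16] → [8, 16, 10] → [8, 16, 10, 8]
So `len(new_list)` = 4

Answer: 4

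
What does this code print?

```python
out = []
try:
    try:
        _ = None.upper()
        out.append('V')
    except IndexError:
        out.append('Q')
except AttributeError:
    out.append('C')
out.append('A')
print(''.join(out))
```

Execution trace: 'C' (outer except AttributeError) → 'A' (after the try/except). Output: CA

Answer: CA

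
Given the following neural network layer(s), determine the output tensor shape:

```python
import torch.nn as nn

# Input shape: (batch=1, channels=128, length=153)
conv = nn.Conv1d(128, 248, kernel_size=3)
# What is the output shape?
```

Input: (1, 128, 153) -> Output: (1, 248, 151)

Answer: (1, 248, 151)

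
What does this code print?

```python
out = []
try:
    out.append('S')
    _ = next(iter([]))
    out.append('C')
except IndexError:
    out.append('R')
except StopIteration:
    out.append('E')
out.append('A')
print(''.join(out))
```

Execution trace: 'S' (try body) → 'E' (except StopIteration) → 'A' (after the try/except). Output: SEA

Answer: SEA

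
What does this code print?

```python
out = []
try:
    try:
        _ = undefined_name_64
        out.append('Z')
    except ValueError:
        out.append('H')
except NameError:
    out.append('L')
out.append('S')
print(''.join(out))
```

Execution trace: 'L' (outer except NameError) → 'S' (after the try/except). Output: LS

Answer: LS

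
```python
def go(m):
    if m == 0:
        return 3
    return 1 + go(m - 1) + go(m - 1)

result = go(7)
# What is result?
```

go(m) = 1 + 2·go(m-1), go(0)=3. Closed form: (3+1)·2^7 - 1 = 511.

Answer: 511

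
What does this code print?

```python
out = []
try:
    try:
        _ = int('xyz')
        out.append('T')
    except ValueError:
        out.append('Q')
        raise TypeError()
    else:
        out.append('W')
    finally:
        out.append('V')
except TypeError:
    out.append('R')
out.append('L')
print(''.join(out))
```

Execution trace: 'Q' (inner except ValueError) → 'V' (inner finally) → 'R' (outer except TypeError) → 'L' (after the try/except). Output: QVRL

Answer: QVRL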